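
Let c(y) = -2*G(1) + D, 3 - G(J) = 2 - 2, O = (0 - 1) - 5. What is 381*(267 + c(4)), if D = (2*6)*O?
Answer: 72009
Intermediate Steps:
O = -6 (O = -1 - 5 = -6)
D = -72 (D = (2*6)*(-6) = 12*(-6) = -72)
G(J) = 3 (G(J) = 3 - (2 - 2) = 3 - 1*0 = 3 + 0 = 3)
c(y) = -78 (c(y) = -2*3 - 72 = -6 - 72 = -78)
381*(267 + c(4)) = 381*(267 - 78) = 381*189 = 72009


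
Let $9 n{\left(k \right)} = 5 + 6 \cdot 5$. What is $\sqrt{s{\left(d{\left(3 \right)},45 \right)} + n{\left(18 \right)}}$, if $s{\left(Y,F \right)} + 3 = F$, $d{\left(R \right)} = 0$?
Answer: $\frac{\sqrt{413}}{3} \approx 6.7741$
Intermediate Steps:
$n{\left(k \right)} = \frac{35}{9}$ ($n{\left(k \right)} = \frac{5 + 6 \cdot 5}{9} = \frac{5 + 30}{9} = \frac{1}{9} \cdot 35 = \frac{35}{9}$)
$s{\left(Y,F \right)} = -3 + F$
$\sqrt{s{\left(d{\left(3 \right)},45 \right)} + n{\left(18 \right)}} = \sqrt{\left(-3 + 45\right) + \frac{35}{9}} = \sqrt{42 + \frac{35}{9}} = \sqrt{\frac{413}{9}} = \frac{\sqrt{413}}{3}$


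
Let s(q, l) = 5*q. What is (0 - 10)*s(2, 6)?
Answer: -100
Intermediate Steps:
(0 - 10)*s(2, 6) = (0 - 10)*(5*2) = -10*10 = -100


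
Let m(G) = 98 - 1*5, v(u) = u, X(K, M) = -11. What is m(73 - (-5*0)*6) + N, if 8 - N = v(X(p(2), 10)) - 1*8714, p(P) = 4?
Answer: 8826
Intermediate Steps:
N = 8733 (N = 8 - (-11 - 1*8714) = 8 - (-11 - 8714) = 8 - 1*(-8725) = 8 + 8725 = 8733)
m(G) = 93 (m(G) = 98 - 5 = 93)
m(73 - (-5*0)*6) + N = 93 + 8733 = 8826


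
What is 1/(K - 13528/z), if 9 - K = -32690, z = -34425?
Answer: 34425/1125676603 ≈ 3.0582e-5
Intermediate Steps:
K = 32699 (K = 9 - 1*(-32690) = 9 + 32690 = 32699)
1/(K - 13528/z) = 1/(32699 - 13528/(-34425)) = 1/(32699 - 13528*(-1/34425)) = 1/(32699 + 13528/34425) = 1/(1125676603/34425) = 34425/1125676603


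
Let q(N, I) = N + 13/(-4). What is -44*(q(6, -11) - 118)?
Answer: 5071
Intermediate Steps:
q(N, I) = -13/4 + N (q(N, I) = N + 13*(-¼) = N - 13/4 = -13/4 + N)
-44*(q(6, -11) - 118) = -44*((-13/4 + 6) - 118) = -44*(11/4 - 118) = -44*(-461/4) = 5071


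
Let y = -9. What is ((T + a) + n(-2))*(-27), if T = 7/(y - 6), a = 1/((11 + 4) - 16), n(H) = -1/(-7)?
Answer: 1251/35 ≈ 35.743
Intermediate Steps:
n(H) = ⅐ (n(H) = -1*(-⅐) = ⅐)
a = -1 (a = 1/(15 - 16) = 1/(-1) = -1)
T = -7/15 (T = 7/(-9 - 6) = 7/(-15) = 7*(-1/15) = -7/15 ≈ -0.46667)
((T + a) + n(-2))*(-27) = ((-7/15 - 1) + ⅐)*(-27) = (-22/15 + ⅐)*(-27) = -139/105*(-27) = 1251/35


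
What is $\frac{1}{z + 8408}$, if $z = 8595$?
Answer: $\frac{1}{17003} \approx 5.8813 \cdot 10^{-5}$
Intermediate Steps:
$\frac{1}{z + 8408} = \frac{1}{8595 + 8408} = \frac{1}{17003}$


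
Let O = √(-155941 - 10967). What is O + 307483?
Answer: 307483 + 2*I*√41727 ≈ 3.0748e+5 + 408.54*I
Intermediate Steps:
O = 2*I*√41727 (O = √(-166908) = 2*I*√41727 ≈ 408.54*I)
O + 307483 = 2*I*√41727 + 307483 = 307483 + 2*I*√41727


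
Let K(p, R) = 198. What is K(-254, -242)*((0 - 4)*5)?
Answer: -3960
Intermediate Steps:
K(-254, -242)*((0 - 4)*5) = 198*((0 - 4)*5) = 198*(-4*5) = 198*(-20) = -3960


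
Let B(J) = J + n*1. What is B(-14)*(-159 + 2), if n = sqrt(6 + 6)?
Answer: 2198 - 314*sqrt(3) ≈ 1654.1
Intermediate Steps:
n = 2*sqrt(3) (n = sqrt(12) = 2*sqrt(3) ≈ 3.4641)
B(J) = J + 2*sqrt(3) (B(J) = J + (2*sqrt(3))*1 = J + 2*sqrt(3))
B(-14)*(-159 + 2) = (-14 + 2*sqrt(3))*(-159 + 2) = (-14 + 2*sqrt(3))*(-157) = 2198 - 314*sqrt(3)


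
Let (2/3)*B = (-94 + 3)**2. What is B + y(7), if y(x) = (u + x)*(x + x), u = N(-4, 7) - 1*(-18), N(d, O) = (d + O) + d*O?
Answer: 24843/2 ≈ 12422.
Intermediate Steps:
N(d, O) = O + d + O*d (N(d, O) = (O + d) + O*d = O + d + O*d)
B = 24843/2 (B = 3*(-94 + 3)**2/2 = (3/2)*(-91)**2 = (3/2)*8281 = 24843/2 ≈ 12422.)
u = -7 (u = (7 - 4 + 7*(-4)) - 1*(-18) = (7 - 4 - 28) + 18 = -25 + 18 = -7)
y(x) = 2*x*(-7 + x) (y(x) = (-7 + x)*(x + x) = (-7 + x)*(2*x) = 2*x*(-7 + x))
B + y(7) = 24843/2 + 2*7*(-7 + 7) = 24843/2 + 2*7*0 = 24843/2 + 0 = 24843/2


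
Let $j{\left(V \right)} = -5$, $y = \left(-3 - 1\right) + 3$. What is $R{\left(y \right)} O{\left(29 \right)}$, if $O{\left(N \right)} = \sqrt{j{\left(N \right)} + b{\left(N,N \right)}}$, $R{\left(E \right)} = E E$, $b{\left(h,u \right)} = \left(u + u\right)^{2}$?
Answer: $\sqrt{3359} \approx 57.957$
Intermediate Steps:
$y = -1$ ($y = -4 + 3 = -1$)
$b{\left(h,u \right)} = 4 u^{2}$ ($b{\left(h,u \right)} = \left(2 u\right)^{2} = 4 u^{2}$)
$R{\left(E \right)} = E^{2}$
$O{\left(N \right)} = \sqrt{-5 + 4 N^{2}}$
$R{\left(y \right)} O{\left(29 \right)} = \left(-1\right)^{2} \sqrt{-5 + 4 \cdot 29^{2}} = 1 \sqrt{-5 + 4 \cdot 841} = 1 \sqrt{-5 + 3364} = 1 \sqrt{3359} = \sqrt{3359}$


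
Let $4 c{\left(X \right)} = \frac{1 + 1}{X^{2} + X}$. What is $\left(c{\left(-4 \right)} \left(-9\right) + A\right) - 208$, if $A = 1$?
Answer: $- \frac{1659}{8} \approx -207.38$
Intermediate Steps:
$c{\left(X \right)} = \frac{1}{2 \left(X + X^{2}\right)}$ ($c{\left(X \right)} = \frac{\left(1 + 1\right) \frac{1}{X^{2} + X}}{4} = \frac{2 \frac{1}{X + X^{2}}}{4} = \frac{1}{2 \left(X + X^{2}\right)}$)
$\left(c{\left(-4 \right)} \left(-9\right) + A\right) - 208 = \left(\frac{1}{2 \left(-4\right) \left(1 - 4\right)} \left(-9\right) + 1\right) - 208 = \left(\frac{1}{2} \left(- \frac{1}{4}\right) \frac{1}{-3} \left(-9\right) + 1\right) - 208 = \left(\frac{1}{2} \left(- \frac{1}{4}\right) \left(- \frac{1}{3}\right) \left(-9\right) + 1\right) - 208 = \left(\frac{1}{24} \left(-9\right) + 1\right) - 208 = \left(- \frac{3}{8} + 1\right) - 208 = \frac{5}{8} - 208 = - \frac{1659}{8}$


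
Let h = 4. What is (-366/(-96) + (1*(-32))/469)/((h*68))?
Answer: 28097/2041088 ≈ 0.013766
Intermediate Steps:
(-366/(-96) + (1*(-32))/469)/((h*68)) = (-366/(-96) + (1*(-32))/469)/((4*68)) = (-366*(-1/96) - 32*1/469)/272 = (61/16 - 32/469)*(1/272) = (28097/7504)*(1/272) = 28097/2041088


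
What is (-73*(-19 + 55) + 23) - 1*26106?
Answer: -28711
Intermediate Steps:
(-73*(-19 + 55) + 23) - 1*26106 = (-73*36 + 23) - 26106 = (-2628 + 23) - 26106 = -2605 - 26106 = -28711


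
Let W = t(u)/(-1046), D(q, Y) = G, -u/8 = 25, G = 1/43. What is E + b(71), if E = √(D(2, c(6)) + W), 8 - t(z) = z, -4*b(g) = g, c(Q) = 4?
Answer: -71/4 + I*√88809061/22489 ≈ -17.75 + 0.41904*I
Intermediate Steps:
G = 1/43 ≈ 0.023256
b(g) = -g/4
u = -200 (u = -8*25 = -200)
D(q, Y) = 1/43
t(z) = 8 - z
W = -104/523 (W = (8 - 1*(-200))/(-1046) = (8 + 200)*(-1/1046) = 208*(-1/1046) = -104/523 ≈ -0.19885)
E = I*√88809061/22489 (E = √(1/43 - 104/523) = √(-3949/22489) = I*√88809061/22489 ≈ 0.41904*I)
E + b(71) = I*√88809061/22489 - ¼*71 = I*√88809061/22489 - 71/4 = -71/4 + I*√88809061/22489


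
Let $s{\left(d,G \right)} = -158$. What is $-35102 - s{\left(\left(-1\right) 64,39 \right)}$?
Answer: $-34944$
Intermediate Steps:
$-35102 - s{\left(\left(-1\right) 64,39 \right)} = -35102 - -158 = -35102 + 158 = -34944$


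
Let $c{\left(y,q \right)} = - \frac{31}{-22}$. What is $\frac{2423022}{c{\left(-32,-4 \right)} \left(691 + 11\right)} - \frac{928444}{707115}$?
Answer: $\frac{67515429454}{27577485} \approx 2448.2$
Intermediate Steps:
$c{\left(y,q \right)} = \frac{31}{22}$ ($c{\left(y,q \right)} = \left(-31\right) \left(- \frac{1}{22}\right) = \frac{31}{22}$)
$\frac{2423022}{c{\left(-32,-4 \right)} \left(691 + 11\right)} - \frac{928444}{707115} = \frac{2423022}{\frac{31}{22} \left(691 + 11\right)} - \frac{928444}{707115} = \frac{2423022}{\frac{31}{22} \cdot 702} - \frac{928444}{707115} = \frac{2423022}{\frac{10881}{11}} - \frac{928444}{707115} = 2423022 \cdot \frac{11}{10881} - \frac{928444}{707115} = \frac{286594}{117} - \frac{928444}{707115} = \frac{67515429454}{27577485}$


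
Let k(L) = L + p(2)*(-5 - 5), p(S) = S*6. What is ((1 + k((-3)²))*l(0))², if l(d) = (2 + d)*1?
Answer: 48400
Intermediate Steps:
p(S) = 6*S
l(d) = 2 + d
k(L) = -120 + L (k(L) = L + (6*2)*(-5 - 5) = L + 12*(-10) = L - 120 = -120 + L)
((1 + k((-3)²))*l(0))² = ((1 + (-120 + (-3)²))*(2 + 0))² = ((1 + (-120 + 9))*2)² = ((1 - 111)*2)² = (-110*2)² = (-220)² = 48400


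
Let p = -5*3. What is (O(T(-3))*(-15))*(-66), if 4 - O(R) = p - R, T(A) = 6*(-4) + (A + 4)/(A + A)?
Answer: -5115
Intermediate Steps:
p = -15
T(A) = -24 + (4 + A)/(2*A) (T(A) = -24 + (4 + A)/((2*A)) = -24 + (4 + A)*(1/(2*A)) = -24 + (4 + A)/(2*A))
O(R) = 19 + R (O(R) = 4 - (-15 - R) = 4 + (15 + R) = 19 + R)
(O(T(-3))*(-15))*(-66) = ((19 + (-47/2 + 2/(-3)))*(-15))*(-66) = ((19 + (-47/2 + 2*(-1/3)))*(-15))*(-66) = ((19 + (-47/2 - 2/3))*(-15))*(-66) = ((19 - 145/6)*(-15))*(-66) = -31/6*(-15)*(-66) = (155/2)*(-66) = -5115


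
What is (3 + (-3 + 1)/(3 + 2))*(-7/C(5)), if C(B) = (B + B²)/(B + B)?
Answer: -91/15 ≈ -6.0667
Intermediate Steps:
C(B) = (B + B²)/(2*B) (C(B) = (B + B²)/((2*B)) = (B + B²)*(1/(2*B)) = (B + B²)/(2*B))
(3 + (-3 + 1)/(3 + 2))*(-7/C(5)) = (3 + (-3 + 1)/(3 + 2))*(-7/(½ + (½)*5)) = (3 - 2/5)*(-7/(½ + 5/2)) = (3 - 2*⅕)*(-7/3) = (3 - ⅖)*(-7*⅓) = (13/5)*(-7/3) = -91/15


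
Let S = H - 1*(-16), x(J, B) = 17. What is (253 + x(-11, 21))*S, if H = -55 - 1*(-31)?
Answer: -2160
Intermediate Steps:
H = -24 (H = -55 + 31 = -24)
S = -8 (S = -24 - 1*(-16) = -24 + 16 = -8)
(253 + x(-11, 21))*S = (253 + 17)*(-8) = 270*(-8) = -2160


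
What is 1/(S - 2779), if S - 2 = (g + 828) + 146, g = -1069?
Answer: -1/2872 ≈ -0.00034819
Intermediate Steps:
S = -93 (S = 2 + ((-1069 + 828) + 146) = 2 + (-241 + 146) = 2 - 95 = -93)
1/(S - 2779) = 1/(-93 - 2779) = 1/(-2872) = -1/2872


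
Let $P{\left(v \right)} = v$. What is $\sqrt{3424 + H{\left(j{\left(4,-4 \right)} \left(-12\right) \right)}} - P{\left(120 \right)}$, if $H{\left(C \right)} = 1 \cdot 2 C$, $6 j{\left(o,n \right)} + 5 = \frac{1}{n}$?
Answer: $-120 + \sqrt{3445} \approx -61.306$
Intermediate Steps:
$j{\left(o,n \right)} = - \frac{5}{6} + \frac{1}{6 n}$
$H{\left(C \right)} = 2 C$
$\sqrt{3424 + H{\left(j{\left(4,-4 \right)} \left(-12\right) \right)}} - P{\left(120 \right)} = \sqrt{3424 + 2 \frac{1 - -20}{6 \left(-4\right)} \left(-12\right)} - 120 = \sqrt{3424 + 2 \cdot \frac{1}{6} \left(- \frac{1}{4}\right) \left(1 + 20\right) \left(-12\right)} - 120 = \sqrt{3424 + 2 \cdot \frac{1}{6} \left(- \frac{1}{4}\right) 21 \left(-12\right)} - 120 = \sqrt{3424 + 2 \left(\left(- \frac{7}{8}\right) \left(-12\right)\right)} - 120 = \sqrt{3424 + 2 \cdot \frac{21}{2}} - 120 = \sqrt{3424 + 21} - 120 = \sqrt{3445} - 120 = -120 + \sqrt{3445}$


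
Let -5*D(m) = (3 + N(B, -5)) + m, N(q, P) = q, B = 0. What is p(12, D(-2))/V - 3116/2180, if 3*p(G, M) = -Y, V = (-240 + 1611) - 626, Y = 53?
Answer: -70798/48723 ≈ -1.4531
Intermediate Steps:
V = 745 (V = 1371 - 626 = 745)
D(m) = -3/5 - m/5 (D(m) = -((3 + 0) + m)/5 = -(3 + m)/5 = -3/5 - m/5)
p(G, M) = -53/3 (p(G, M) = (-1*53)/3 = (1/3)*(-53) = -53/3)
p(12, D(-2))/V - 3116/2180 = -53/3/745 - 3116/2180 = -53/3*1/745 - 3116*1/2180 = -53/2235 - 779/545 = -70798/48723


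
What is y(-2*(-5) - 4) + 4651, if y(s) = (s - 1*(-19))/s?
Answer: 27931/6 ≈ 4655.2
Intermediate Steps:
y(s) = (19 + s)/s (y(s) = (s + 19)/s = (19 + s)/s)
y(-2*(-5) - 4) + 4651 = (19 + (-2*(-5) - 4))/(-2*(-5) - 4) + 4651 = (19 + (10 - 4))/(10 - 4) + 4651 = (19 + 6)/6 + 4651 = (⅙)*25 + 4651 = 25/6 + 4651 = 27931/6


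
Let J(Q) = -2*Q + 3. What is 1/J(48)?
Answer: -1/93 ≈ -0.010753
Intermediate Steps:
J(Q) = 3 - 2*Q
1/J(48) = 1/(3 - 2*48) = 1/(3 - 96) = 1/(-93) = -1/93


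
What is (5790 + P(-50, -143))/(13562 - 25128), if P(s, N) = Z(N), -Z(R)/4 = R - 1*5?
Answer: -3191/5783 ≈ -0.55179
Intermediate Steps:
Z(R) = 20 - 4*R (Z(R) = -4*(R - 1*5) = -4*(R - 5) = -4*(-5 + R) = 20 - 4*R)
P(s, N) = 20 - 4*N
(5790 + P(-50, -143))/(13562 - 25128) = (5790 + (20 - 4*(-143)))/(13562 - 25128) = (5790 + (20 + 572))/(-11566) = (5790 + 592)*(-1/11566) = 6382*(-1/11566) = -3191/5783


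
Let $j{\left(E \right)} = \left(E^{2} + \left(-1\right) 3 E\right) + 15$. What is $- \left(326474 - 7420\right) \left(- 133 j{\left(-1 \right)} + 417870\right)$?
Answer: $-132516845522$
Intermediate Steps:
$j{\left(E \right)} = 15 + E^{2} - 3 E$ ($j{\left(E \right)} = \left(E^{2} - 3 E\right) + 15 = 15 + E^{2} - 3 E$)
$- \left(326474 - 7420\right) \left(- 133 j{\left(-1 \right)} + 417870\right) = - \left(326474 - 7420\right) \left(- 133 \left(15 + \left(-1\right)^{2} - -3\right) + 417870\right) = - 319054 \left(- 133 \left(15 + 1 + 3\right) + 417870\right) = - 319054 \left(\left(-133\right) 19 + 417870\right) = - 319054 \left(-2527 + 417870\right) = - 319054 \cdot 415343 = \left(-1\right) 132516845522 = -132516845522$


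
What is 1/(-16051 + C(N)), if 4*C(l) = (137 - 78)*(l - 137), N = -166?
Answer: -4/82081 ≈ -4.8732e-5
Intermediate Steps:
C(l) = -8083/4 + 59*l/4 (C(l) = ((137 - 78)*(l - 137))/4 = (59*(-137 + l))/4 = (-8083 + 59*l)/4 = -8083/4 + 59*l/4)
1/(-16051 + C(N)) = 1/(-16051 + (-8083/4 + (59/4)*(-166))) = 1/(-16051 + (-8083/4 - 4897/2)) = 1/(-16051 - 17877/4) = 1/(-82081/4) = -4/82081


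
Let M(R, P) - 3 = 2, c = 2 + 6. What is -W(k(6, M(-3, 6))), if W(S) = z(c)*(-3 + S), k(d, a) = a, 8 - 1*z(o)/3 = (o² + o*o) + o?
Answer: 768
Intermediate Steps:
c = 8
z(o) = 24 - 6*o² - 3*o (z(o) = 24 - 3*((o² + o*o) + o) = 24 - 3*((o² + o²) + o) = 24 - 3*(2*o² + o) = 24 - 3*(o + 2*o²) = 24 + (-6*o² - 3*o) = 24 - 6*o² - 3*o)
M(R, P) = 5 (M(R, P) = 3 + 2 = 5)
W(S) = 1152 - 384*S (W(S) = (24 - 6*8² - 3*8)*(-3 + S) = (24 - 6*64 - 24)*(-3 + S) = (24 - 384 - 24)*(-3 + S) = -384*(-3 + S) = 1152 - 384*S)
-W(k(6, M(-3, 6))) = -(1152 - 384*5) = -(1152 - 1920) = -1*(-768) = 768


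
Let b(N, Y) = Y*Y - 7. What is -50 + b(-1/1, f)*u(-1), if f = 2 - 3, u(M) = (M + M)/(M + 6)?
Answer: -238/5 ≈ -47.600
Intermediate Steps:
u(M) = 2*M/(6 + M) (u(M) = (2*M)/(6 + M) = 2*M/(6 + M))
f = -1
b(N, Y) = -7 + Y² (b(N, Y) = Y² - 7 = -7 + Y²)
-50 + b(-1/1, f)*u(-1) = -50 + (-7 + (-1)²)*(2*(-1)/(6 - 1)) = -50 + (-7 + 1)*(2*(-1)/5) = -50 - 12*(-1)/5 = -50 - 6*(-⅖) = -50 + 12/5 = -238/5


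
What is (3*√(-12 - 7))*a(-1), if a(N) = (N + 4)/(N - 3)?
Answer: -9*I*√19/4 ≈ -9.8075*I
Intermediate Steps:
a(N) = (4 + N)/(-3 + N)
(3*√(-12 - 7))*a(-1) = (3*√(-12 - 7))*((4 - 1)/(-3 - 1)) = (3*√(-19))*(3/(-4)) = (3*(I*√19))*(-¼*3) = (3*I*√19)*(-¾) = -9*I*√19/4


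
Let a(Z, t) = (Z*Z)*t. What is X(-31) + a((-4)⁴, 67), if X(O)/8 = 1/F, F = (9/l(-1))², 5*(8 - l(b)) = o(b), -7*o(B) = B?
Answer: 5378874888/1225 ≈ 4.3909e+6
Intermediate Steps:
o(B) = -B/7
l(b) = 8 + b/35 (l(b) = 8 - (-1)*b/35 = 8 + b/35)
a(Z, t) = t*Z² (a(Z, t) = Z²*t = t*Z²)
F = 1225/961 (F = (9/(8 + (1/35)*(-1)))² = (9/(8 - 1/35))² = (9/(279/35))² = (9*(35/279))² = (35/31)² = 1225/961 ≈ 1.2747)
X(O) = 7688/1225 (X(O) = 8/(1225/961) = 8*(961/1225) = 7688/1225)
X(-31) + a((-4)⁴, 67) = 7688/1225 + 67*((-4)⁴)² = 7688/1225 + 67*256² = 7688/1225 + 67*65536 = 7688/1225 + 4390912 = 5378874888/1225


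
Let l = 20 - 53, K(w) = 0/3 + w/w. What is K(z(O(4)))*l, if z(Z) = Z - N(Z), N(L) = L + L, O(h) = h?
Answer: -33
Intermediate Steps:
N(L) = 2*L
z(Z) = -Z (z(Z) = Z - 2*Z = -Z)
K(w) = 1 (K(w) = 0*(1/3) + 1 = 0 + 1 = 1)
l = -33
K(z(O(4)))*l = 1*(-33) = -33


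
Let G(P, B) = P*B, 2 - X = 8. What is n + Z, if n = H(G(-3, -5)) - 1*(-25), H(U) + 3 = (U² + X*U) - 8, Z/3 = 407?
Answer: 1370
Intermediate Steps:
Z = 1221 (Z = 3*407 = 1221)
X = -6 (X = 2 - 1*8 = 2 - 8 = -6)
G(P, B) = B*P
H(U) = -11 + U² - 6*U (H(U) = -3 + ((U² - 6*U) - 8) = -3 + (-8 + U² - 6*U) = -11 + U² - 6*U)
n = 149 (n = (-11 + (-5*(-3))² - (-30)*(-3)) - 1*(-25) = (-11 + 15² - 6*15) + 25 = (-11 + 225 - 90) + 25 = 124 + 25 = 149)
n + Z = 149 + 1221 = 1370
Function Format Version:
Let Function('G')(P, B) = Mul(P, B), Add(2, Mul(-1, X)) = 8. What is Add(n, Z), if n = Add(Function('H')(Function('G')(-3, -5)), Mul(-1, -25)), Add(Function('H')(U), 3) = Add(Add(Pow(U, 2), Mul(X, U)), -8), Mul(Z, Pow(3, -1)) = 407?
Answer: 1370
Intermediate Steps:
Z = 1221 (Z = Mul(3, 407) = 1221)
X = -6 (X = Add(2, Mul(-1, 8)) = Add(2, -8) = -6)
Function('G')(P, B) = Mul(B, P)
Function('H')(U) = Add(-11, Pow(U, 2), Mul(-6, U)) (Function('H')(U) = Add(-3, Add(Add(Pow(U, 2), Mul(-6, U)), -8)) = Add(-3, Add(-8, Pow(U, 2), Mul(-6, U))) = Add(-11, Pow(U, 2), Mul(-6, U)))
n = 149 (n = Add(Add(-11, Pow(Mul(-5, -3), 2), Mul(-6, Mul(-5, -3))), Mul(-1, -25)) = Add(Add(-11, Pow(15, 2), Mul(-6, 15)), 25) = Add(Add(-11, 225, -90), 25) = Add(124, 25) = 149)
Add(n, Z) = Add(149, 1221) = 1370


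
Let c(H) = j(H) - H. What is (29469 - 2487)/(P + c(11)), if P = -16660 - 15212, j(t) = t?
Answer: -4497/5312 ≈ -0.84657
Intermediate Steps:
c(H) = 0 (c(H) = H - H = 0)
P = -31872
(29469 - 2487)/(P + c(11)) = (29469 - 2487)/(-31872 + 0) = 26982/(-31872) = 26982*(-1/31872) = -4497/5312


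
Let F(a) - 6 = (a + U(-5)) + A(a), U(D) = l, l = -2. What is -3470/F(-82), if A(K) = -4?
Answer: 1735/41 ≈ 42.317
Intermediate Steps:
U(D) = -2
F(a) = a (F(a) = 6 + ((a - 2) - 4) = 6 + ((-2 + a) - 4) = 6 + (-6 + a) = a)
-3470/F(-82) = -3470/(-82) = -3470*(-1/82) = 1735/41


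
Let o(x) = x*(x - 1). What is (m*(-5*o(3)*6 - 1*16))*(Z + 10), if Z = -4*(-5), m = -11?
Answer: 64680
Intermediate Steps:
o(x) = x*(-1 + x)
Z = 20
(m*(-5*o(3)*6 - 1*16))*(Z + 10) = (-11*(-15*(-1 + 3)*6 - 1*16))*(20 + 10) = -11*(-15*2*6 - 16)*30 = -11*(-5*6*6 - 16)*30 = -11*(-30*6 - 16)*30 = -11*(-180 - 16)*30 = -11*(-196)*30 = 2156*30 = 64680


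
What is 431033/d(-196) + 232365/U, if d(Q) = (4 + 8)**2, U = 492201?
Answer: 23576481577/7875216 ≈ 2993.8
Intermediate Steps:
d(Q) = 144 (d(Q) = 12**2 = 144)
431033/d(-196) + 232365/U = 431033/144 + 232365/492201 = 431033*(1/144) + 232365*(1/492201) = 431033/144 + 77455/164067 = 23576481577/7875216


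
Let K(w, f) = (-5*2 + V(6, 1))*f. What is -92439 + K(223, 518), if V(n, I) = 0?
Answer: -97619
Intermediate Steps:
K(w, f) = -10*f (K(w, f) = (-5*2 + 0)*f = (-10 + 0)*f = -10*f)
-92439 + K(223, 518) = -92439 - 10*518 = -92439 - 5180 = -97619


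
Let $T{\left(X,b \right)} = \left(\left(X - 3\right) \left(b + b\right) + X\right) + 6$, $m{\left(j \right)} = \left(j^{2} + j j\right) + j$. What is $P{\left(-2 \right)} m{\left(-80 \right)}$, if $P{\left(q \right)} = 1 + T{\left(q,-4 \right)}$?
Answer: $572400$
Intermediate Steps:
$m{\left(j \right)} = j + 2 j^{2}$ ($m{\left(j \right)} = \left(j^{2} + j^{2}\right) + j = 2 j^{2} + j = j + 2 j^{2}$)
$T{\left(X,b \right)} = 6 + X + 2 b \left(-3 + X\right)$ ($T{\left(X,b \right)} = \left(\left(-3 + X\right) 2 b + X\right) + 6 = \left(2 b \left(-3 + X\right) + X\right) + 6 = \left(X + 2 b \left(-3 + X\right)\right) + 6 = 6 + X + 2 b \left(-3 + X\right)$)
$P{\left(q \right)} = 31 - 7 q$ ($P{\left(q \right)} = 1 + \left(6 + q - -24 + 2 q \left(-4\right)\right) = 1 + \left(6 + q + 24 - 8 q\right) = 1 - \left(-30 + 7 q\right) = 31 - 7 q$)
$P{\left(-2 \right)} m{\left(-80 \right)} = \left(31 - -14\right) \left(- 80 \left(1 + 2 \left(-80\right)\right)\right) = \left(31 + 14\right) \left(- 80 \left(1 - 160\right)\right) = 45 \left(\left(-80\right) \left(-159\right)\right) = 45 \cdot 12720 = 572400$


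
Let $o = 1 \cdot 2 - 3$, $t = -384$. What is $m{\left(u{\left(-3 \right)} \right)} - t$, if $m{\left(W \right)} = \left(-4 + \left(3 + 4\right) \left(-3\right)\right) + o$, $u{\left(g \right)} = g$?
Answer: $358$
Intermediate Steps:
$o = -1$ ($o = 2 - 3 = -1$)
$m{\left(W \right)} = -26$ ($m{\left(W \right)} = \left(-4 + \left(3 + 4\right) \left(-3\right)\right) - 1 = \left(-4 + 7 \left(-3\right)\right) - 1 = \left(-4 - 21\right) - 1 = -25 - 1 = -26$)
$m{\left(u{\left(-3 \right)} \right)} - t = -26 - -384 = -26 + 384 = 358$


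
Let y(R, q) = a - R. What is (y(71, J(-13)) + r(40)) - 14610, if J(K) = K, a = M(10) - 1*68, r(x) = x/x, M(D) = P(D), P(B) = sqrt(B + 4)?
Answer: -14748 + sqrt(14) ≈ -14744.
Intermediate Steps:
P(B) = sqrt(4 + B)
M(D) = sqrt(4 + D)
r(x) = 1
a = -68 + sqrt(14) (a = sqrt(4 + 10) - 1*68 = sqrt(14) - 68 = -68 + sqrt(14) ≈ -64.258)
y(R, q) = -68 + sqrt(14) - R (y(R, q) = (-68 + sqrt(14)) - R = -68 + sqrt(14) - R)
(y(71, J(-13)) + r(40)) - 14610 = ((-68 + sqrt(14) - 1*71) + 1) - 14610 = ((-68 + sqrt(14) - 71) + 1) - 14610 = ((-139 + sqrt(14)) + 1) - 14610 = (-138 + sqrt(14)) - 14610 = -14748 + sqrt(14)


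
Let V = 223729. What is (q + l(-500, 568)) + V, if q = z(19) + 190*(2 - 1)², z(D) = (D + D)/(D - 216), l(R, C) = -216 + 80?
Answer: 44085213/197 ≈ 2.2378e+5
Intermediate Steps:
l(R, C) = -136
z(D) = 2*D/(-216 + D) (z(D) = (2*D)/(-216 + D) = 2*D/(-216 + D))
q = 37392/197 (q = 2*19/(-216 + 19) + 190*(2 - 1)² = 2*19/(-197) + 190*1² = 2*19*(-1/197) + 190*1 = -38/197 + 190 = 37392/197 ≈ 189.81)
(q + l(-500, 568)) + V = (37392/197 - 136) + 223729 = 10600/197 + 223729 = 44085213/197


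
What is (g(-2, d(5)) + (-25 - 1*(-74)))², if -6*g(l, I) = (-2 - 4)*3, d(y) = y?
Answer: 2704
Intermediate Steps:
g(l, I) = 3 (g(l, I) = -(-2 - 4)*3/6 = -(-1)*3 = -⅙*(-18) = 3)
(g(-2, d(5)) + (-25 - 1*(-74)))² = (3 + (-25 - 1*(-74)))² = (3 + (-25 + 74))² = (3 + 49)² = 52² = 2704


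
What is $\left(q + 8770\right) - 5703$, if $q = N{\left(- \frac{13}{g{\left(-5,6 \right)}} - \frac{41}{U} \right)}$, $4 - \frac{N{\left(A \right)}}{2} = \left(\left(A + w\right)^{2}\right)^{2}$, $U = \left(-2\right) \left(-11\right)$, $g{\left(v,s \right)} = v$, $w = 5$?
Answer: $\frac{66573193079}{73205000} \approx 909.41$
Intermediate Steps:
$U = 22$
$N{\left(A \right)} = 8 - 2 \left(5 + A\right)^{4}$ ($N{\left(A \right)} = 8 - 2 \left(\left(A + 5\right)^{2}\right)^{2} = 8 - 2 \left(\left(5 + A\right)^{2}\right)^{2} = 8 - 2 \left(5 + A\right)^{4}$)
$q = - \frac{157946541921}{73205000}$ ($q = 8 - 2 \left(5 - \left(- \frac{13}{5} + \frac{41}{22}\right)\right)^{4} = 8 - 2 \left(5 - - \frac{81}{110}\right)^{4} = 8 - 2 \left(5 + \left(\frac{13}{5} - \frac{41}{22}\right)\right)^{4} = 8 - 2 \left(5 + \frac{81}{110}\right)^{4} = 8 - 2 \left(\frac{631}{110}\right)^{4} = 8 - \frac{158532181921}{73205000} = - \frac{157946541921}{73205000} \approx -2157.6$)
$\left(q + 8770\right) - 5703 = \left(- \frac{157946541921}{73205000} + 8770\right) - 5703 = \frac{484061308079}{73205000} - 5703 = \frac{66573193079}{73205000}$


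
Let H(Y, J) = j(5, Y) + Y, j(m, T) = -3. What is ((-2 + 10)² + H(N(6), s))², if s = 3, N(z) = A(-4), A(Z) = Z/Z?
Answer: 3844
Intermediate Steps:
A(Z) = 1
N(z) = 1
H(Y, J) = -3 + Y
((-2 + 10)² + H(N(6), s))² = ((-2 + 10)² + (-3 + 1))² = (8² - 2)² = (64 - 2)² = 62² = 3844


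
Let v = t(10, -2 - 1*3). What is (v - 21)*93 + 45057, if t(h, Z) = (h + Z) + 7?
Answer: 44220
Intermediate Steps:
t(h, Z) = 7 + Z + h (t(h, Z) = (Z + h) + 7 = 7 + Z + h)
v = 12 (v = 7 + (-2 - 1*3) + 10 = 7 + (-2 - 3) + 10 = 7 - 5 + 10 = 12)
(v - 21)*93 + 45057 = (12 - 21)*93 + 45057 = -9*93 + 45057 = -837 + 45057 = 44220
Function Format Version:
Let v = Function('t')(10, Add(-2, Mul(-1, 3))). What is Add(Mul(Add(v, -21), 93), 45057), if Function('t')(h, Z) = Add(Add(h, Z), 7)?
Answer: 44220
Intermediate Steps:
Function('t')(h, Z) = Add(7, Z, h) (Function('t')(h, Z) = Add(Add(Z, h), 7) = Add(7, Z, h))
v = 12 (v = Add(7, Add(-2, Mul(-1, 3)), 10) = Add(7, Add(-2, -3), 10) = Add(7, -5, 10) = 12)
Add(Mul(Add(v, -21), 93), 45057) = Add(Mul(Add(12, -21), 93), 45057) = Add(Mul(-9, 93), 45057) = Add(-837, 45057) = 44220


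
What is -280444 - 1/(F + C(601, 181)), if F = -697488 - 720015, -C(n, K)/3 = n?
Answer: -398035851863/1419306 ≈ -2.8044e+5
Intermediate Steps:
C(n, K) = -3*n
F = -1417503
-280444 - 1/(F + C(601, 181)) = -280444 - 1/(-1417503 - 3*601) = -280444 - 1/(-1417503 - 1803) = -280444 - 1/(-1419306) = -280444 - 1*(-1/1419306) = -280444 + 1/1419306 = -398035851863/1419306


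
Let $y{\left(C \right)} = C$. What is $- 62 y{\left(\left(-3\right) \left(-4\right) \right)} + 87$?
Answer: $-657$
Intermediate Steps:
$- 62 y{\left(\left(-3\right) \left(-4\right) \right)} + 87 = - 62 \left(\left(-3\right) \left(-4\right)\right) + 87 = \left(-62\right) 12 + 87 = -744 + 87 = -657$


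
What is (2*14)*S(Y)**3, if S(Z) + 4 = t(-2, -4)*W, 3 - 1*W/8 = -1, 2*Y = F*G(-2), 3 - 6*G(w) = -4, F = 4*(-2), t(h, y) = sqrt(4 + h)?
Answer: -689920 + 1878016*sqrt(2) ≈ 1.9660e+6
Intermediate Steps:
F = -8
G(w) = 7/6 (G(w) = 1/2 - 1/6*(-4) = 1/2 + 2/3 = 7/6)
Y = -14/3 (Y = (-8*7/6)/2 = (1/2)*(-28/3) = -14/3 ≈ -4.6667)
W = 32 (W = 24 - 8*(-1) = 24 + 8 = 32)
S(Z) = -4 + 32*sqrt(2) (S(Z) = -4 + sqrt(4 - 2)*32 = -4 + sqrt(2)*32 = -4 + 32*sqrt(2))
(2*14)*S(Y)**3 = (2*14)*(-4 + 32*sqrt(2))**3 = 28*(-4 + 32*sqrt(2))**3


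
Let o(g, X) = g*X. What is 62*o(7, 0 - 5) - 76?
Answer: -2246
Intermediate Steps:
o(g, X) = X*g
62*o(7, 0 - 5) - 76 = 62*((0 - 5)*7) - 76 = 62*(-5*7) - 76 = 62*(-35) - 76 = -2170 - 76 = -2246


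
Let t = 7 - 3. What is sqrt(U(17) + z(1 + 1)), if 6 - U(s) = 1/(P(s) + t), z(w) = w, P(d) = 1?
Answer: sqrt(195)/5 ≈ 2.7928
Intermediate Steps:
t = 4
U(s) = 29/5 (U(s) = 6 - 1/(1 + 4) = 6 - 1/5 = 29/5)
sqrt(U(17) + z(1 + 1)) = sqrt(29/5 + (1 + 1)) = sqrt(29/5 + 2) = sqrt(39/5) = sqrt(195)/5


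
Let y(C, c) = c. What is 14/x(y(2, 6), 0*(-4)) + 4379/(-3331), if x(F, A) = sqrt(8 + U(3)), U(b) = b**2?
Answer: -4379/3331 + 14*sqrt(17)/17 ≈ 2.0809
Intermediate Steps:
x(F, A) = sqrt(17) (x(F, A) = sqrt(8 + 3**2) = sqrt(8 + 9) = sqrt(17))
14/x(y(2, 6), 0*(-4)) + 4379/(-3331) = 14/(sqrt(17)) + 4379/(-3331) = 14*(sqrt(17)/17) + 4379*(-1/3331) = 14*sqrt(17)/17 - 4379/3331 = -4379/3331 + 14*sqrt(17)/17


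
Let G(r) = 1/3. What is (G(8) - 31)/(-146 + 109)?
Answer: 92/111 ≈ 0.82883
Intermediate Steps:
G(r) = ⅓
(G(8) - 31)/(-146 + 109) = (⅓ - 31)/(-146 + 109) = -92/3/(-37) = -1/37*(-92/3) = 92/111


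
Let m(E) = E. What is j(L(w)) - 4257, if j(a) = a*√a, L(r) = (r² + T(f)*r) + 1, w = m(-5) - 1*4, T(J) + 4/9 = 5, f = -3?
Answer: -4257 + 41*√41 ≈ -3994.5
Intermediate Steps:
T(J) = 41/9 (T(J) = -4/9 + 5 = 41/9)
w = -9 (w = -5 - 1*4 = -5 - 4 = -9)
L(r) = 1 + r² + 41*r/9 (L(r) = (r² + 41*r/9) + 1 = 1 + r² + 41*r/9)
j(a) = a^(3/2)
j(L(w)) - 4257 = (1 + (-9)² + (41/9)*(-9))^(3/2) - 4257 = (1 + 81 - 41)^(3/2) - 4257 = 41^(3/2) - 4257 = 41*√41 - 4257 = -4257 + 41*√41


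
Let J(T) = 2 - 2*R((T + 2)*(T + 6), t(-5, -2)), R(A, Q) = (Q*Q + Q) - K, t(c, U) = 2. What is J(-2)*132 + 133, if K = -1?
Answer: -1451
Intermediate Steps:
R(A, Q) = 1 + Q + Q² (R(A, Q) = (Q*Q + Q) - 1*(-1) = (Q² + Q) + 1 = (Q + Q²) + 1 = 1 + Q + Q²)
J(T) = -12 (J(T) = 2 - 2*(1 + 2 + 2²) = 2 - 2*(1 + 2 + 4) = 2 - 2*7 = 2 - 14 = -12)
J(-2)*132 + 133 = -12*132 + 133 = -1584 + 133 = -1451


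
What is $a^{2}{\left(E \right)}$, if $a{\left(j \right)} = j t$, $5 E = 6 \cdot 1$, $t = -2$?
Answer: $\frac{144}{25} \approx 5.76$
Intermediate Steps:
$E = \frac{6}{5}$ ($E = \frac{6 \cdot 1}{5} = \frac{1}{5} \cdot 6 = \frac{6}{5} \approx 1.2$)
$a{\left(j \right)} = - 2 j$ ($a{\left(j \right)} = j \left(-2\right) = - 2 j$)
$a^{2}{\left(E \right)} = \left(\left(-2\right) \frac{6}{5}\right)^{2} = \left(- \frac{12}{5}\right)^{2} = \frac{144}{25}$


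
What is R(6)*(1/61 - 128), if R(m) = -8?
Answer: 62456/61 ≈ 1023.9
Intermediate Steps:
R(6)*(1/61 - 128) = -8*(1/61 - 128) = -8*(-7807/61) = 62456/61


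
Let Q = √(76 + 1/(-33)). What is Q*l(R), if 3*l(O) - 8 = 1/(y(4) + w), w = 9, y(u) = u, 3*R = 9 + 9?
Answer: 35*√82731/429 ≈ 23.466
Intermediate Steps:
R = 6 (R = (9 + 9)/3 = (⅓)*18 = 6)
l(O) = 35/13 (l(O) = 8/3 + 1/(3*(4 + 9)) = 8/3 + (⅓)/13 = 8/3 + (⅓)*(1/13) = 8/3 + 1/39 = 35/13)
Q = √82731/33 (Q = √(76 - 1/33) = √(2507/33) = √82731/33 ≈ 8.7161)
Q*l(R) = (√82731/33)*(35/13) = 35*√82731/429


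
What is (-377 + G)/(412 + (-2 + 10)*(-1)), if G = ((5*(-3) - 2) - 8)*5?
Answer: -251/202 ≈ -1.2426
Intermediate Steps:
G = -125 (G = ((-15 - 2) - 8)*5 = (-17 - 8)*5 = -25*5 = -125)
(-377 + G)/(412 + (-2 + 10)*(-1)) = (-377 - 125)/(412 + (-2 + 10)*(-1)) = -502/(412 + 8*(-1)) = -502/(412 - 8) = -502/404 = -502*1/404 = -251/202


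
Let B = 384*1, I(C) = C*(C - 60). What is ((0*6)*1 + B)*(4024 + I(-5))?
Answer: 1670016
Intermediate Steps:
I(C) = C*(-60 + C)
B = 384
((0*6)*1 + B)*(4024 + I(-5)) = ((0*6)*1 + 384)*(4024 - 5*(-60 - 5)) = (0*1 + 384)*(4024 - 5*(-65)) = (0 + 384)*(4024 + 325) = 384*4349 = 1670016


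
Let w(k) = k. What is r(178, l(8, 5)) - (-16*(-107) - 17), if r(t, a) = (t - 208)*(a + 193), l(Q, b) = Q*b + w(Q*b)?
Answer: -9885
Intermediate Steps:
l(Q, b) = 2*Q*b (l(Q, b) = Q*b + Q*b = 2*Q*b)
r(t, a) = (-208 + t)*(193 + a)
r(178, l(8, 5)) - (-16*(-107) - 17) = (-40144 - 416*8*5 + 193*178 + (2*8*5)*178) - (-16*(-107) - 17) = (-40144 - 208*80 + 34354 + 80*178) - (1712 - 17) = (-40144 - 16640 + 34354 + 14240) - 1*1695 = -8190 - 1695 = -9885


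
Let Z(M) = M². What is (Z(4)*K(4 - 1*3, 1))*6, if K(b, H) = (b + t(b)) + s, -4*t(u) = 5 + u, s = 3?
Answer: 240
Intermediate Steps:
t(u) = -5/4 - u/4 (t(u) = -(5 + u)/4 = -5/4 - u/4)
K(b, H) = 7/4 + 3*b/4 (K(b, H) = (b + (-5/4 - b/4)) + 3 = (-5/4 + 3*b/4) + 3 = 7/4 + 3*b/4)
(Z(4)*K(4 - 1*3, 1))*6 = (4²*(7/4 + 3*(4 - 1*3)/4))*6 = (16*(7/4 + 3*(4 - 3)/4))*6 = (16*(7/4 + (¾)*1))*6 = (16*(7/4 + ¾))*6 = (16*(5/2))*6 = 40*6 = 240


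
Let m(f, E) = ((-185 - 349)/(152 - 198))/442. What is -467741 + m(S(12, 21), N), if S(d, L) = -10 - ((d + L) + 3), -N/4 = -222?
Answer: -4755054739/10166 ≈ -4.6774e+5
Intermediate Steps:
N = 888 (N = -4*(-222) = 888)
S(d, L) = -13 - L - d (S(d, L) = -10 - ((L + d) + 3) = -10 - (3 + L + d) = -10 + (-3 - L - d) = -13 - L - d)
m(f, E) = 267/10166 (m(f, E) = -534/(-46)*(1/442) = -534*(-1/46)*(1/442) = (267/23)*(1/442) = 267/10166)
-467741 + m(S(12, 21), N) = -467741 + 267/10166 = -4755054739/10166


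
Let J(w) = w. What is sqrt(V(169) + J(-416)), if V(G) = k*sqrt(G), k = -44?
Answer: 2*I*sqrt(247) ≈ 31.432*I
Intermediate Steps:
V(G) = -44*sqrt(G)
sqrt(V(169) + J(-416)) = sqrt(-44*sqrt(169) - 416) = sqrt(-44*13 - 416) = sqrt(-572 - 416) = sqrt(-988) = 2*I*sqrt(247)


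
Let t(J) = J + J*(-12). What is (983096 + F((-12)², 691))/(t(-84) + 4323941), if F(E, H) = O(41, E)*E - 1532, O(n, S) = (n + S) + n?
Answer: 1014108/4324865 ≈ 0.23448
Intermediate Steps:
O(n, S) = S + 2*n (O(n, S) = (S + n) + n = S + 2*n)
F(E, H) = -1532 + E*(82 + E) (F(E, H) = (E + 2*41)*E - 1532 = (E + 82)*E - 1532 = (82 + E)*E - 1532 = E*(82 + E) - 1532 = -1532 + E*(82 + E))
t(J) = -11*J (t(J) = J - 12*J = -11*J)
(983096 + F((-12)², 691))/(t(-84) + 4323941) = (983096 + (-1532 + (-12)²*(82 + (-12)²)))/(-11*(-84) + 4323941) = (983096 + (-1532 + 144*(82 + 144)))/(924 + 4323941) = (983096 + (-1532 + 144*226))/4324865 = (983096 + (-1532 + 32544))*(1/4324865) = (983096 + 31012)*(1/4324865) = 1014108*(1/4324865) = 1014108/4324865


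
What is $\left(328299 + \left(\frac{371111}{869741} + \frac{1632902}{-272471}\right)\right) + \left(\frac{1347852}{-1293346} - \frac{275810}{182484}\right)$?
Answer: $\frac{4590379298240115958821109081}{13982658597143428316526} \approx 3.2829 \cdot 10^{5}$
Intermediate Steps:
$\left(328299 + \left(\frac{371111}{869741} + \frac{1632902}{-272471}\right)\right) + \left(\frac{1347852}{-1293346} - \frac{275810}{182484}\right) = \left(328299 + \left(371111 \cdot \frac{1}{869741} + 1632902 \left(- \frac{1}{272471}\right)\right)\right) + \left(1347852 \left(- \frac{1}{1293346}\right) - \frac{137905}{91242}\right) = \left(328299 + \left(\frac{371111}{869741} - \frac{1632902}{272471}\right)\right) - \frac{150669796157}{59003737866} = \left(328299 - \frac{1319084833101}{236979200011}\right) - \frac{150669796157}{59003737866} = \frac{77798715299578188}{236979200011} - \frac{150669796157}{59003737866} = \frac{4590379298240115958821109081}{13982658597143428316526}$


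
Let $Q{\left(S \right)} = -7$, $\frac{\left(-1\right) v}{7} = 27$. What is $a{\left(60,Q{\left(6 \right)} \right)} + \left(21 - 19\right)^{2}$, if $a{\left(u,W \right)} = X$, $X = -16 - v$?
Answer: $177$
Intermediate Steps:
$v = -189$ ($v = \left(-7\right) 27 = -189$)
$X = 173$ ($X = -16 - -189 = -16 + 189 = 173$)
$a{\left(u,W \right)} = 173$
$a{\left(60,Q{\left(6 \right)} \right)} + \left(21 - 19\right)^{2} = 173 + \left(21 - 19\right)^{2} = 173 + 2^{2} = 173 + 4 = 177$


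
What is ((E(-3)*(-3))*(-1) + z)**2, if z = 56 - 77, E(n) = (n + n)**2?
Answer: 7569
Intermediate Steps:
E(n) = 4*n**2 (E(n) = (2*n)**2 = 4*n**2)
z = -21
((E(-3)*(-3))*(-1) + z)**2 = (((4*(-3)**2)*(-3))*(-1) - 21)**2 = (((4*9)*(-3))*(-1) - 21)**2 = ((36*(-3))*(-1) - 21)**2 = (-108*(-1) - 21)**2 = (108 - 21)**2 = 87**2 = 7569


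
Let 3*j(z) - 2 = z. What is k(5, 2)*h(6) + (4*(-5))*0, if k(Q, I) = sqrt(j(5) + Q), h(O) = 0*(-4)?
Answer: 0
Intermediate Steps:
h(O) = 0
j(z) = 2/3 + z/3
k(Q, I) = sqrt(7/3 + Q) (k(Q, I) = sqrt((2/3 + (1/3)*5) + Q) = sqrt((2/3 + 5/3) + Q) = sqrt(7/3 + Q))
k(5, 2)*h(6) + (4*(-5))*0 = (sqrt(21 + 9*5)/3)*0 + (4*(-5))*0 = (sqrt(21 + 45)/3)*0 - 20*0 = (sqrt(66)/3)*0 + 0 = 0 + 0 = 0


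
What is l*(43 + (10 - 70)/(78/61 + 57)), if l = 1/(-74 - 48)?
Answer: -9947/28914 ≈ -0.34402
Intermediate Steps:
l = -1/122 (l = 1/(-122) = -1/122 ≈ -0.0081967)
l*(43 + (10 - 70)/(78/61 + 57)) = -(43 + (10 - 70)/(78/61 + 57))/122 = -(43 - 60/(78*(1/61) + 57))/122 = -(43 - 60/(78/61 + 57))/122 = -(43 - 60/3555/61)/122 = -(43 - 60*61/3555)/122 = -(43 - 244/237)/122 = -1/122*9947/237 = -9947/28914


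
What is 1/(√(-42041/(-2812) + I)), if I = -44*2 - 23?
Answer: -2*I*√189873973/270091 ≈ -0.10204*I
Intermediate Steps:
I = -111 (I = -88 - 23 = -111)
1/(√(-42041/(-2812) + I)) = 1/(√(-42041/(-2812) - 111)) = 1/(√(-42041*(-1/2812) - 111)) = 1/(√(42041/2812 - 111)) = 1/(√(-270091/2812)) = 1/(I*√189873973/1406) = -2*I*√189873973/270091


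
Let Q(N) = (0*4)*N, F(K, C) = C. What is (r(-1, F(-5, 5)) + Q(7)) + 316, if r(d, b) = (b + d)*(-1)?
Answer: 312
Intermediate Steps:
r(d, b) = -b - d
Q(N) = 0 (Q(N) = 0*N = 0)
(r(-1, F(-5, 5)) + Q(7)) + 316 = ((-1*5 - 1*(-1)) + 0) + 316 = ((-5 + 1) + 0) + 316 = (-4 + 0) + 316 = -4 + 316 = 312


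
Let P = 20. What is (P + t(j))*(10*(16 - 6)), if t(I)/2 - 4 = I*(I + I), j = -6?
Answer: 17200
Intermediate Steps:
t(I) = 8 + 4*I² (t(I) = 8 + 2*(I*(I + I)) = 8 + 2*(I*(2*I)) = 8 + 2*(2*I²) = 8 + 4*I²)
(P + t(j))*(10*(16 - 6)) = (20 + (8 + 4*(-6)²))*(10*(16 - 6)) = (20 + (8 + 4*36))*(10*10) = (20 + (8 + 144))*100 = (20 + 152)*100 = 172*100 = 17200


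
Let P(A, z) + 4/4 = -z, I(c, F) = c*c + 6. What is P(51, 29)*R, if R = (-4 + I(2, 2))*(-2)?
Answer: 360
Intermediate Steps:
I(c, F) = 6 + c**2 (I(c, F) = c**2 + 6 = 6 + c**2)
P(A, z) = -1 - z
R = -12 (R = (-4 + (6 + 2**2))*(-2) = (-4 + (6 + 4))*(-2) = (-4 + 10)*(-2) = 6*(-2) = -12)
P(51, 29)*R = (-1 - 1*29)*(-12) = (-1 - 29)*(-12) = -30*(-12) = 360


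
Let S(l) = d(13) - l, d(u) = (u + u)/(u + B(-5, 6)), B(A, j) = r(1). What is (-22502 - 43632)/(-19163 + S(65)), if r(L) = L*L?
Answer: 462938/134583 ≈ 3.4398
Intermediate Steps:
r(L) = L²
B(A, j) = 1 (B(A, j) = 1² = 1)
d(u) = 2*u/(1 + u) (d(u) = (u + u)/(u + 1) = (2*u)/(1 + u) = 2*u/(1 + u))
S(l) = 13/7 - l (S(l) = 2*13/(1 + 13) - l = 2*13/14 - l = 2*13*(1/14) - l = 13/7 - l)
(-22502 - 43632)/(-19163 + S(65)) = (-22502 - 43632)/(-19163 + (13/7 - 1*65)) = -66134/(-19163 + (13/7 - 65)) = -66134/(-19163 - 442/7) = -66134/(-134583/7) = -66134*(-7/134583) = 462938/134583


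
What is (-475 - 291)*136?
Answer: -104176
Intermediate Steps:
(-475 - 291)*136 = -766*136 = -104176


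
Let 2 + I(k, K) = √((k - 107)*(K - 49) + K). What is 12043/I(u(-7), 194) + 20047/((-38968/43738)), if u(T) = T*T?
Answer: -901045440271/40039620 - 12043*I*√2054/4110 ≈ -22504.0 - 132.8*I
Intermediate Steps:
u(T) = T²
I(k, K) = -2 + √(K + (-107 + k)*(-49 + K)) (I(k, K) = -2 + √((k - 107)*(K - 49) + K) = -2 + √((-107 + k)*(-49 + K) + K) = -2 + √(K + (-107 + k)*(-49 + K)))
12043/I(u(-7), 194) + 20047/((-38968/43738)) = 12043/(-2 + √(5243 - 106*194 - 49*(-7)² + 194*(-7)²)) + 20047/((-38968/43738)) = 12043/(-2 + √(5243 - 20564 - 49*49 + 194*49)) + 20047/((-38968*1/43738)) = 12043/(-2 + √(5243 - 20564 - 2401 + 9506)) + 20047/(-19484/21869) = 12043/(-2 + √(-8216)) + 20047*(-21869/19484) = 12043/(-2 + 2*I*√2054) - 438407843/19484 = -438407843/19484 + 12043/(-2 + 2*I*√2054)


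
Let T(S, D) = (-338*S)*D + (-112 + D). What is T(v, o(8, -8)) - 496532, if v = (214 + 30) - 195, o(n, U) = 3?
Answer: -546327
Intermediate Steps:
v = 49 (v = 244 - 195 = 49)
T(S, D) = -112 + D - 338*D*S (T(S, D) = -338*D*S + (-112 + D) = -112 + D - 338*D*S)
T(v, o(8, -8)) - 496532 = (-112 + 3 - 338*3*49) - 496532 = (-112 + 3 - 49686) - 496532 = -49795 - 496532 = -546327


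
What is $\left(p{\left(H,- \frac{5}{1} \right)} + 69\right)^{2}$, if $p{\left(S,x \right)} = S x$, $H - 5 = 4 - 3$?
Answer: $1521$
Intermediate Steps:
$H = 6$ ($H = 5 + \left(4 - 3\right) = 5 + 1 = 6$)
$\left(p{\left(H,- \frac{5}{1} \right)} + 69\right)^{2} = \left(6 \left(- \frac{5}{1}\right) + 69\right)^{2} = \left(6 \left(\left(-5\right) 1\right) + 69\right)^{2} = \left(6 \left(-5\right) + 69\right)^{2} = \left(-30 + 69\right)^{2} = 39^{2} = 1521$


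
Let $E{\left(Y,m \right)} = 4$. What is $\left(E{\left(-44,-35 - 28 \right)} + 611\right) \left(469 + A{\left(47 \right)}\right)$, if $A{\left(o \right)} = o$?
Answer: $317340$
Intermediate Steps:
$\left(E{\left(-44,-35 - 28 \right)} + 611\right) \left(469 + A{\left(47 \right)}\right) = \left(4 + 611\right) \left(469 + 47\right) = 615 \cdot 516 = 317340$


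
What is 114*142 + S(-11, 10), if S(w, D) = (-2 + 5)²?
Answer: 16197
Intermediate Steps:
S(w, D) = 9 (S(w, D) = 3² = 9)
114*142 + S(-11, 10) = 114*142 + 9 = 16188 + 9 = 16197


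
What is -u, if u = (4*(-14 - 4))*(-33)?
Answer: -2376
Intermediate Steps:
u = 2376 (u = (4*(-18))*(-33) = -72*(-33) = 2376)
-u = -1*2376 = -2376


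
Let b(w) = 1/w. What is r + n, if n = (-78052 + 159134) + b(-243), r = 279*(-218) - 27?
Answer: 4916618/243 ≈ 20233.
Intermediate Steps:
r = -60849 (r = -60822 - 27 = -60849)
n = 19702925/243 (n = (-78052 + 159134) + 1/(-243) = 81082 - 1/243 = 19702925/243 ≈ 81082.)
r + n = -60849 + 19702925/243 = 4916618/243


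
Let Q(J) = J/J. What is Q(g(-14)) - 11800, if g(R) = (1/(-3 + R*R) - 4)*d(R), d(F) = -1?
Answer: -11799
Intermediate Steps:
g(R) = 4 - 1/(-3 + R²) (g(R) = (1/(-3 + R*R) - 4)*(-1) = (1/(-3 + R²) - 4)*(-1) = (-4 + 1/(-3 + R²))*(-1) = 4 - 1/(-3 + R²))
Q(J) = 1
Q(g(-14)) - 11800 = 1 - 11800 = -11799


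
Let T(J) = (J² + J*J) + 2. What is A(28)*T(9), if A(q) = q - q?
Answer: 0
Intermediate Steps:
A(q) = 0
T(J) = 2 + 2*J² (T(J) = (J² + J²) + 2 = 2*J² + 2 = 2 + 2*J²)
A(28)*T(9) = 0*(2 + 2*9²) = 0*(2 + 2*81) = 0*(2 + 162) = 0*164 = 0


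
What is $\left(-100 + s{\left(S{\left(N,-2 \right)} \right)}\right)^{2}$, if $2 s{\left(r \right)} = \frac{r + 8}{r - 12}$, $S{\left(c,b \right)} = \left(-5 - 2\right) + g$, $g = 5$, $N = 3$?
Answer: $\frac{1968409}{196} \approx 10043.0$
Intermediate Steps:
$S{\left(c,b \right)} = -2$ ($S{\left(c,b \right)} = \left(-5 - 2\right) + 5 = -7 + 5 = -2$)
$s{\left(r \right)} = \frac{8 + r}{2 \left(-12 + r\right)}$ ($s{\left(r \right)} = \frac{\left(r + 8\right) \frac{1}{r - 12}}{2} = \frac{\left(8 + r\right) \frac{1}{-12 + r}}{2} = \frac{\frac{1}{-12 + r} \left(8 + r\right)}{2} = \frac{8 + r}{2 \left(-12 + r\right)}$)
$\left(-100 + s{\left(S{\left(N,-2 \right)} \right)}\right)^{2} = \left(-100 + \frac{8 - 2}{2 \left(-12 - 2\right)}\right)^{2} = \left(-100 + \frac{1}{2} \frac{1}{-14} \cdot 6\right)^{2} = \left(-100 + \frac{1}{2} \left(- \frac{1}{14}\right) 6\right)^{2} = \left(-100 - \frac{3}{14}\right)^{2} = \left(- \frac{1403}{14}\right)^{2} = \frac{1968409}{196}$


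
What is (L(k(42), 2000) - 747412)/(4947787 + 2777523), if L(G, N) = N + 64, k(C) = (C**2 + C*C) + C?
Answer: -21922/227215 ≈ -0.096481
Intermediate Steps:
k(C) = C + 2*C**2 (k(C) = (C**2 + C**2) + C = 2*C**2 + C = C + 2*C**2)
L(G, N) = 64 + N
(L(k(42), 2000) - 747412)/(4947787 + 2777523) = ((64 + 2000) - 747412)/(4947787 + 2777523) = (2064 - 747412)/7725310 = -745348*1/7725310 = -21922/227215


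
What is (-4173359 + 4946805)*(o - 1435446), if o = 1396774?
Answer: -29910703712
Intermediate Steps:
(-4173359 + 4946805)*(o - 1435446) = (-4173359 + 4946805)*(1396774 - 1435446) = 773446*(-38672) = -29910703712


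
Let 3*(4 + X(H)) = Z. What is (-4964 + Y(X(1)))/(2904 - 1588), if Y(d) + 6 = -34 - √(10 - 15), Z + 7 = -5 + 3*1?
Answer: -1251/329 - I*√5/1316 ≈ -3.8024 - 0.0016991*I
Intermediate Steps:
Z = -9 (Z = -7 + (-5 + 3*1) = -7 + (-5 + 3) = -7 - 2 = -9)
X(H) = -7 (X(H) = -4 + (⅓)*(-9) = -4 - 3 = -7)
Y(d) = -40 - I*√5 (Y(d) = -6 + (-34 - √(10 - 15)) = -6 + (-34 - √(-5)) = -6 + (-34 - I*√5) = -40 - I*√5)
(-4964 + Y(X(1)))/(2904 - 1588) = (-4964 + (-40 - I*√5))/(2904 - 1588) = (-5004 - I*√5)/1316 = (-5004 - I*√5)*(1/1316) = -1251/329 - I*√5/1316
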